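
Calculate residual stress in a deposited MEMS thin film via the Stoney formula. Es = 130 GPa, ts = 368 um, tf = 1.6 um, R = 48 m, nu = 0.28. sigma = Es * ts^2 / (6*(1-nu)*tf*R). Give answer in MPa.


Step 1: Compute numerator: Es * ts^2 = 130 * 368^2 = 17605120 (GPa*um^2)
Step 2: Compute denominator (R in um): 6*(1-nu)*tf*R = 6*0.72*1.6*48e6 = 331776000.0 (um^2)
Step 3: sigma (GPa) = 17605120 / 331776000.0 = 5.3063e-02 GPa
Step 4: Convert to MPa (x1000): sigma = 53.1 MPa


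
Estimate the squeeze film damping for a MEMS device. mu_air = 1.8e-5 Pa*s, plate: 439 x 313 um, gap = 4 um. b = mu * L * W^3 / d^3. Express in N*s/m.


Step 1: Convert to SI.
L = 439e-6 m, W = 313e-6 m, d = 4e-6 m
Step 2: W^3 = (313e-6)^3 = 3.07e-11 m^3
Step 3: d^3 = (4e-6)^3 = 6.40e-17 m^3
Step 4: b = 1.8e-5 * 439e-6 * 3.07e-11 / 6.40e-17
b = 3.79e-03 N*s/m


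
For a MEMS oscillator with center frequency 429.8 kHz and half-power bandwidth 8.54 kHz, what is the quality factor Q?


Step 1: Q = f0 / bandwidth
Step 2: Q = 429.8 / 8.54
Q = 50.3


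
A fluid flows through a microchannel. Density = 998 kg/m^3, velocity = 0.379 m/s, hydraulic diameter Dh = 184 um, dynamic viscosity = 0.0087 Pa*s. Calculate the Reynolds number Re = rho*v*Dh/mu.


Step 1: Convert Dh to meters: Dh = 184e-6 m
Step 2: Re = rho * v * Dh / mu
Re = 998 * 0.379 * 184e-6 / 0.0087
Re = 8.0


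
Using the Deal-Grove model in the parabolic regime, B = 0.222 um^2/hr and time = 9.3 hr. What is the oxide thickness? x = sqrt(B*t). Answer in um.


Step 1: Compute B*t = 0.222 * 9.3 = 2.0646
Step 2: x = sqrt(2.0646)
x = 1.437 um


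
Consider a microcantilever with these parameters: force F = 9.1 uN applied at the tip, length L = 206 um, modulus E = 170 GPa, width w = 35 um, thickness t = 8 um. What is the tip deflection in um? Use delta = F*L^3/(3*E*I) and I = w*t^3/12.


Step 1: Calculate the second moment of area.
I = w * t^3 / 12 = 35 * 8^3 / 12 = 1493.3333 um^4
Step 2: Convert E to consistent units (1 GPa = 1000 uN/um^2).
E = 170 GPa = 170000 uN/um^2
Step 3: Calculate tip deflection.
delta = F * L^3 / (3 * E * I)
delta = 9.1 * 206^3 / (3 * 170000 * 1493.3333)
delta = 0.1045 um


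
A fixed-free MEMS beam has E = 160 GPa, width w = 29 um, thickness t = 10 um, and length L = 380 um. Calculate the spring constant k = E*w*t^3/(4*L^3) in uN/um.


Step 1: Convert E to consistent units (1 GPa = 1000 uN/um^2).
E = 160 GPa = 160000 uN/um^2
Step 2: Compute t^3 = 10^3 = 1000
Step 3: Compute L^3 = 380^3 = 54872000
Step 4: k = 160000 * 29 * 1000 / (4 * 54872000)
k = 21.1401 uN/um


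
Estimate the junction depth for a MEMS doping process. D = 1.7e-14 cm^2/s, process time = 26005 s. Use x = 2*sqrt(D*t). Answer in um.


Step 1: Compute D*t = 1.7e-14 * 26005 = 4.42085e-10 cm^2
Step 2: sqrt(D*t) = 2.1026e-05 cm
Step 3: x = 2 * 2.1026e-05 cm = 4.2052e-05 cm
Step 4: Convert to um (1 cm = 1e4 um): x = 0.421 um


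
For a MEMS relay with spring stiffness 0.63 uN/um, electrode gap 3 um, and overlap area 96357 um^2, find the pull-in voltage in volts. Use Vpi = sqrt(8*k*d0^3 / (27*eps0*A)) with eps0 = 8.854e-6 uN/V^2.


Step 1: Compute numerator: 8 * k * d0^3 = 8 * 0.63 * 3^3 = 136.08
Step 2: Compute denominator: 27 * eps0 * A = 27 * 8.854e-6 * 96357 = 23.034912
Step 3: Vpi = sqrt(136.08 / 23.034912)
Vpi = 2.43 V


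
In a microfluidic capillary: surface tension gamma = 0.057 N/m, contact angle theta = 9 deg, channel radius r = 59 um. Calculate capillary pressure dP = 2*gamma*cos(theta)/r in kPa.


Step 1: cos(9 deg) = 0.9877
Step 2: Convert r to m: r = 59e-6 m
Step 3: dP = 2 * 0.057 * 0.9877 / 59e-6 = 1908.4 Pa
Step 4: Convert Pa to kPa (divide by 1000).
dP = 1.91 kPa


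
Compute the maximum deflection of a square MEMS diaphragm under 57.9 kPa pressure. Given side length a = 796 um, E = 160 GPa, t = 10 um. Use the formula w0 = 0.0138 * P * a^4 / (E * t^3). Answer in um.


Step 1: Convert pressure to compatible units (E is in GPa, so P in GPa).
P = 57.9 kPa = 57.9e-6 GPa
Step 2: Compute numerator: 0.0138 * P * a^4.
a^4 = 796^4 = 401469235456
numerator = 0.0138 * 57.9e-6 * 401469235456 = 3.207819e+05
Step 3: Compute denominator: E * t^3 = 160 * 10^3 = 160000
Step 4: w0 = numerator / denominator = 3.207819e+05 / 160000 = 2.0049 um


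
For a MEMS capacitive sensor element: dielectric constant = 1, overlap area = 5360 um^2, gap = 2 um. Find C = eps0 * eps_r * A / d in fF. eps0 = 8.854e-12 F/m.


Step 1: Convert area to m^2: A = 5360e-12 m^2
Step 2: Convert gap to m: d = 2e-6 m
Step 3: C = eps0 * eps_r * A / d
C = 8.854e-12 * 1 * 5360e-12 / 2e-6
Step 4: Convert to fF (multiply by 1e15).
C = 23.73 fF


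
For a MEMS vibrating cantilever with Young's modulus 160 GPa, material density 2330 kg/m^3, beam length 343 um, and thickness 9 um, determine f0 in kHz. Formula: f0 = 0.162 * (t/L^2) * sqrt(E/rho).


Step 1: Convert units to SI.
t_SI = 9e-6 m, L_SI = 343e-6 m
Step 2: Calculate sqrt(E/rho).
sqrt(160e9 / 2330) = 8286.71 m/s
Step 3: Compute f0.
f0 = 0.162 * 9e-6 / (343e-6)^2 * 8286.71 = 102695.5 Hz = 102.7 kHz


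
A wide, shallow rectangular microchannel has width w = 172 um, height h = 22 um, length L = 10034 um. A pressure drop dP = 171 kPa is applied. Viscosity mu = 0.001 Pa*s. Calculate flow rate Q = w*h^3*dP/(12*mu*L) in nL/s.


Step 1: Convert all dimensions to SI (meters).
w = 172e-6 m, h = 22e-6 m, L = 10034e-6 m, dP = 171e3 Pa
Step 2: Q = w * h^3 * dP / (12 * mu * L)
Q = 172e-6 * (22e-6)^3 * 171e3 / (12 * 0.001 * 10034e-6) = 2.60098146e-09 m^3/s
Step 3: Convert Q from m^3/s to nL/s (1 m^3 = 1e12 nL, so multiply by 1e12).
Q = 2600.981 nL/s


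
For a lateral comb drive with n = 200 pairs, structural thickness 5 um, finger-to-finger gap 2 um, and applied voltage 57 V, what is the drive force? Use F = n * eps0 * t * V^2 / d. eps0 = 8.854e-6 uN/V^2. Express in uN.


Step 1: Parameters: n=200, eps0=8.854e-6 uN/V^2, t=5 um, V=57 V, d=2 um
Step 2: V^2 = 3249
Step 3: F = 200 * 8.854e-6 * 5 * 3249 / 2
F = 14.383 uN


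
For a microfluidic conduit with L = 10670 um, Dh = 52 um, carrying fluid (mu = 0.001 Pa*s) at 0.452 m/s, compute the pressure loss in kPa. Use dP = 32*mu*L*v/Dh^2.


Step 1: Convert to SI: L = 10670e-6 m, Dh = 52e-6 m
Step 2: dP = 32 * 0.001 * 10670e-6 * 0.452 / (52e-6)^2
Step 3: dP = 57075.03 Pa
Step 4: Convert to kPa: dP = 57.08 kPa


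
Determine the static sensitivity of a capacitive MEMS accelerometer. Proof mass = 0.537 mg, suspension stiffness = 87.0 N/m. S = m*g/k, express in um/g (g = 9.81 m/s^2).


Step 1: Convert mass: m = 0.537 mg = 5.37e-07 kg
Step 2: S = m * g / k = 5.37e-07 * 9.81 / 87.0
Step 3: S = 6.06e-08 m/g
Step 4: Convert to um/g: S = 0.061 um/g


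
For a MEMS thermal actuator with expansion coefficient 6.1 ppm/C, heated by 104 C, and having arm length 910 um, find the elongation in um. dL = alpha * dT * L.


Step 1: Convert CTE: alpha = 6.1 ppm/C = 6.1e-6 /C
Step 2: dL = 6.1e-6 * 104 * 910
dL = 0.5773 um


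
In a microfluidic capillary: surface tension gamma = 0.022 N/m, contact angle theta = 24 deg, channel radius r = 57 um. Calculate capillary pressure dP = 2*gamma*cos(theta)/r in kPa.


Step 1: cos(24 deg) = 0.9135
Step 2: Convert r to m: r = 57e-6 m
Step 3: dP = 2 * 0.022 * 0.9135 / 57e-6 = 705.2 Pa
Step 4: Convert Pa to kPa (divide by 1000).
dP = 0.71 kPa


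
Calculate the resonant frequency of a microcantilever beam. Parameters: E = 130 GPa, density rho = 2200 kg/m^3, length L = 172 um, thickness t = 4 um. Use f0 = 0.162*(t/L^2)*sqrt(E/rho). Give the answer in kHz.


Step 1: Convert units to SI.
t_SI = 4e-6 m, L_SI = 172e-6 m
Step 2: Calculate sqrt(E/rho).
sqrt(130e9 / 2200) = 7687.06 m/s
Step 3: Compute f0.
f0 = 0.162 * 4e-6 / (172e-6)^2 * 7687.06 = 168375.3 Hz = 168.38 kHz


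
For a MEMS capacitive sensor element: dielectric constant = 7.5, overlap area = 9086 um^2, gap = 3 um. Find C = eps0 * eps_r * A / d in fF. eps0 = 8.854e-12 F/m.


Step 1: Convert area to m^2: A = 9086e-12 m^2
Step 2: Convert gap to m: d = 3e-6 m
Step 3: C = eps0 * eps_r * A / d
C = 8.854e-12 * 7.5 * 9086e-12 / 3e-6
Step 4: Convert to fF (multiply by 1e15).
C = 201.12 fF


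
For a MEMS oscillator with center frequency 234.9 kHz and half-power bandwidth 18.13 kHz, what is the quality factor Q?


Step 1: Q = f0 / bandwidth
Step 2: Q = 234.9 / 18.13
Q = 13.0


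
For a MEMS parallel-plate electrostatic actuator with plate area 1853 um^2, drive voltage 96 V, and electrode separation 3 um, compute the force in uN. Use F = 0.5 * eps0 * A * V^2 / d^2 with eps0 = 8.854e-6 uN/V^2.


Step 1: Identify parameters.
eps0 = 8.854e-6 uN/V^2, A = 1853 um^2, V = 96 V, d = 3 um
Step 2: Compute V^2 = 96^2 = 9216
Step 3: Compute d^2 = 3^2 = 9
Step 4: F = 0.5 * 8.854e-6 * 1853 * 9216 / 9
F = 8.4 uN


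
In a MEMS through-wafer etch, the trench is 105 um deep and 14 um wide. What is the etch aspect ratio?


Step 1: AR = depth / width
Step 2: AR = 105 / 14
AR = 7.5


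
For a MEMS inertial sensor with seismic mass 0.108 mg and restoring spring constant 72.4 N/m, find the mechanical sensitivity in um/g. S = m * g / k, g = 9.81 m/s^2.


Step 1: Convert mass: m = 0.108 mg = 1.08e-07 kg
Step 2: S = m * g / k = 1.08e-07 * 9.81 / 72.4
Step 3: S = 1.46e-08 m/g
Step 4: Convert to um/g: S = 0.015 um/g


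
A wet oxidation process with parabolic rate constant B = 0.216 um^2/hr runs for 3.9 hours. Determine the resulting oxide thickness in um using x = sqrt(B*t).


Step 1: Compute B*t = 0.216 * 3.9 = 0.8424
Step 2: x = sqrt(0.8424)
x = 0.918 um


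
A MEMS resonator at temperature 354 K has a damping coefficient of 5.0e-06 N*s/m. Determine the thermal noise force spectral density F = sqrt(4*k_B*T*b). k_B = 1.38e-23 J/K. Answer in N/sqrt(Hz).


Step 1: Compute 4 * k_B * T * b
= 4 * 1.38e-23 * 354 * 5.0e-06
= 9.7704e-26 N^2/Hz
Step 2: F_noise = sqrt(9.7704e-26)
F_noise = 3.13e-13 N/sqrt(Hz)


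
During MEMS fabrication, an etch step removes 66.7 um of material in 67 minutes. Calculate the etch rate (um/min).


Step 1: Etch rate = depth / time
Step 2: rate = 66.7 / 67
rate = 0.996 um/min


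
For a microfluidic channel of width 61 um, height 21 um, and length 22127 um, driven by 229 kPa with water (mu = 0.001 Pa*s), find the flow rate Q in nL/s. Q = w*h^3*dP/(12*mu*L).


Step 1: Convert all dimensions to SI (meters).
w = 61e-6 m, h = 21e-6 m, L = 22127e-6 m, dP = 229e3 Pa
Step 2: Q = w * h^3 * dP / (12 * mu * L)
Q = 61e-6 * (21e-6)^3 * 229e3 / (12 * 0.001 * 22127e-6) = 4.8721362e-10 m^3/s
Step 3: Convert Q from m^3/s to nL/s (1 m^3 = 1e12 nL, so multiply by 1e12).
Q = 487.214 nL/s


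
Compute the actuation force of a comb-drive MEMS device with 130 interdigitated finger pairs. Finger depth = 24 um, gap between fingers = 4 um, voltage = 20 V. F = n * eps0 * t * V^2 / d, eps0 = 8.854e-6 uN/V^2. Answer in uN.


Step 1: Parameters: n=130, eps0=8.854e-6 uN/V^2, t=24 um, V=20 V, d=4 um
Step 2: V^2 = 400
Step 3: F = 130 * 8.854e-6 * 24 * 400 / 4
F = 2.762 uN


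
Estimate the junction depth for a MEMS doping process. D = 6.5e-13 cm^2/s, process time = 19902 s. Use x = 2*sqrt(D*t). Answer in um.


Step 1: Compute D*t = 6.5e-13 * 19902 = 1.29363e-08 cm^2
Step 2: sqrt(D*t) = 1.13738e-04 cm
Step 3: x = 2 * 1.13738e-04 cm = 2.27476e-04 cm
Step 4: Convert to um (1 cm = 1e4 um): x = 2.275 um


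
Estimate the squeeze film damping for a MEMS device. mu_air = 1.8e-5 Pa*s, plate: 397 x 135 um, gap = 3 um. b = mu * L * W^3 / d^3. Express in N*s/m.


Step 1: Convert to SI.
L = 397e-6 m, W = 135e-6 m, d = 3e-6 m
Step 2: W^3 = (135e-6)^3 = 2.46e-12 m^3
Step 3: d^3 = (3e-6)^3 = 2.70e-17 m^3
Step 4: b = 1.8e-5 * 397e-6 * 2.46e-12 / 2.70e-17
b = 6.51e-04 N*s/m


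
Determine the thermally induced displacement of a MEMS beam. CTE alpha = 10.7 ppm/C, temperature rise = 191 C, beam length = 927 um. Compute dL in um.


Step 1: Convert CTE: alpha = 10.7 ppm/C = 10.7e-6 /C
Step 2: dL = 10.7e-6 * 191 * 927
dL = 1.8945 um


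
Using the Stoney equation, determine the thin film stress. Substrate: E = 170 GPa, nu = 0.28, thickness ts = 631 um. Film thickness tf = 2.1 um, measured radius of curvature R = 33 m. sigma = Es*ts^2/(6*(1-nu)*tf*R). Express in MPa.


Step 1: Compute numerator: Es * ts^2 = 170 * 631^2 = 67687370 (GPa*um^2)
Step 2: Compute denominator (R in um): 6*(1-nu)*tf*R = 6*0.72*2.1*33e6 = 299376000.0 (um^2)
Step 3: sigma (GPa) = 67687370 / 299376000.0 = 2.26095e-01 GPa
Step 4: Convert to MPa (x1000): sigma = 226.1 MPa


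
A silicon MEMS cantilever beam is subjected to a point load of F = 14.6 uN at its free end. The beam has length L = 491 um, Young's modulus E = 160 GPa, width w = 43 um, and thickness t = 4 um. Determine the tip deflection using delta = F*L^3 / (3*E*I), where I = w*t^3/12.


Step 1: Calculate the second moment of area.
I = w * t^3 / 12 = 43 * 4^3 / 12 = 229.3333 um^4
Step 2: Convert E to consistent units (1 GPa = 1000 uN/um^2).
E = 160 GPa = 160000 uN/um^2
Step 3: Calculate tip deflection.
delta = F * L^3 / (3 * E * I)
delta = 14.6 * 491^3 / (3 * 160000 * 229.3333)
delta = 15.6996 um


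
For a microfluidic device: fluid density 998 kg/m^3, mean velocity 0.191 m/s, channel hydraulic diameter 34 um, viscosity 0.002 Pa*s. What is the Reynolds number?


Step 1: Convert Dh to meters: Dh = 34e-6 m
Step 2: Re = rho * v * Dh / mu
Re = 998 * 0.191 * 34e-6 / 0.002
Re = 3.241


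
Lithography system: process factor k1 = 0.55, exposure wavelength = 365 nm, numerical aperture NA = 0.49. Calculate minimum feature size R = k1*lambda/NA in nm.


Step 1: Identify values: k1 = 0.55, lambda = 365 nm, NA = 0.49
Step 2: R = k1 * lambda / NA
R = 0.55 * 365 / 0.49
R = 409.7 nm


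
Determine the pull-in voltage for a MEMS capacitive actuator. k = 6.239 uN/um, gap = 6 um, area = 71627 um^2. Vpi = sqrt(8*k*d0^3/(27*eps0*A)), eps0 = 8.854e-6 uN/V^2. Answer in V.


Step 1: Compute numerator: 8 * k * d0^3 = 8 * 6.239 * 6^3 = 10780.992
Step 2: Compute denominator: 27 * eps0 * A = 27 * 8.854e-6 * 71627 = 17.123007
Step 3: Vpi = sqrt(10780.992 / 17.123007)
Vpi = 25.09 V


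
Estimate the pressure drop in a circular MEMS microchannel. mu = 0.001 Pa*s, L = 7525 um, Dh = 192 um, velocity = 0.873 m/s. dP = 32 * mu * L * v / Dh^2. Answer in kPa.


Step 1: Convert to SI: L = 7525e-6 m, Dh = 192e-6 m
Step 2: dP = 32 * 0.001 * 7525e-6 * 0.873 / (192e-6)^2
Step 3: dP = 5702.54 Pa
Step 4: Convert to kPa: dP = 5.7 kPa


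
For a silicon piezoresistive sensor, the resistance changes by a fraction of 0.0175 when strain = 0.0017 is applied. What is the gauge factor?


Step 1: Identify values.
dR/R = 0.0175, strain = 0.0017
Step 2: GF = (dR/R) / strain = 0.0175 / 0.0017
GF = 10.3


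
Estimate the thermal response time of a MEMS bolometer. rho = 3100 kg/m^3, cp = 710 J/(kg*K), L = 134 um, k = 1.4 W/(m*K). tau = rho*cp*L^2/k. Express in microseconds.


Step 1: Convert L to m: L = 134e-6 m
Step 2: L^2 = (134e-6)^2 = 1.7956e-08 m^2
Step 3: tau = 3100 * 710 * 1.7956e-08 / 1.4 = 2.822939714e-02 s
Step 4: Convert to microseconds (multiply by 1e6).
tau = 28229.397 us


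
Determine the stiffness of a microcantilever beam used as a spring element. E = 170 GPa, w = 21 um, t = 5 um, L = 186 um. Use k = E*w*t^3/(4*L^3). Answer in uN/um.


Step 1: Convert E to consistent units (1 GPa = 1000 uN/um^2).
E = 170 GPa = 170000 uN/um^2
Step 2: Compute t^3 = 5^3 = 125
Step 3: Compute L^3 = 186^3 = 6434856
Step 4: k = 170000 * 21 * 125 / (4 * 6434856)
k = 17.3372 uN/um


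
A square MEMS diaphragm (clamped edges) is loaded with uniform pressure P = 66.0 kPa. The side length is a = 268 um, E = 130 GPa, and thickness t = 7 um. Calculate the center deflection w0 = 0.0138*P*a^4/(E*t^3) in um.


Step 1: Convert pressure to compatible units (E is in GPa, so P in GPa).
P = 66.0 kPa = 66.0e-6 GPa
Step 2: Compute numerator: 0.0138 * P * a^4.
a^4 = 268^4 = 5158686976
numerator = 0.0138 * 66.0e-6 * 5158686976 = 4.69853e+03
Step 3: Compute denominator: E * t^3 = 130 * 7^3 = 44590
Step 4: w0 = numerator / denominator = 4.69853e+03 / 44590 = 0.1054 um


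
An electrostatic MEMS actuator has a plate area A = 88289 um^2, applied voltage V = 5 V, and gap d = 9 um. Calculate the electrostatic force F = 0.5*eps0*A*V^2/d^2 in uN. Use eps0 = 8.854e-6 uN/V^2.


Step 1: Identify parameters.
eps0 = 8.854e-6 uN/V^2, A = 88289 um^2, V = 5 V, d = 9 um
Step 2: Compute V^2 = 5^2 = 25
Step 3: Compute d^2 = 9^2 = 81
Step 4: F = 0.5 * 8.854e-6 * 88289 * 25 / 81
F = 0.121 uN


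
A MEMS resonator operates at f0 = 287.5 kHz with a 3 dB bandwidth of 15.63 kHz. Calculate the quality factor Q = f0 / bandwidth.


Step 1: Q = f0 / bandwidth
Step 2: Q = 287.5 / 15.63
Q = 18.4


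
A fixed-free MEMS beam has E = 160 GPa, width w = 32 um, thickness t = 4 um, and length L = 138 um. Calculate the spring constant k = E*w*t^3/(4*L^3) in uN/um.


Step 1: Convert E to consistent units (1 GPa = 1000 uN/um^2).
E = 160 GPa = 160000 uN/um^2
Step 2: Compute t^3 = 4^3 = 64
Step 3: Compute L^3 = 138^3 = 2628072
Step 4: k = 160000 * 32 * 64 / (4 * 2628072)
k = 31.1711 uN/um


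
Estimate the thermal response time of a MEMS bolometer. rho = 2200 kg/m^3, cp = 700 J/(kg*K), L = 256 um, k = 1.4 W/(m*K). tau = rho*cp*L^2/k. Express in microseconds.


Step 1: Convert L to m: L = 256e-6 m
Step 2: L^2 = (256e-6)^2 = 6.5536e-08 m^2
Step 3: tau = 2200 * 700 * 6.5536e-08 / 1.4 = 7.20896e-02 s
Step 4: Convert to microseconds (multiply by 1e6).
tau = 72089.6 us


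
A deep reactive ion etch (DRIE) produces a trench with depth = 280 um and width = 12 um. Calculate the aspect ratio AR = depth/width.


Step 1: AR = depth / width
Step 2: AR = 280 / 12
AR = 23.3


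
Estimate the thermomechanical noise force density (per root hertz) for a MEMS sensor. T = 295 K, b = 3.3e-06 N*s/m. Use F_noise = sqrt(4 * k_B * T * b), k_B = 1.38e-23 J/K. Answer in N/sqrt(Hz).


Step 1: Compute 4 * k_B * T * b
= 4 * 1.38e-23 * 295 * 3.3e-06
= 5.3737e-26 N^2/Hz
Step 2: F_noise = sqrt(5.3737e-26)
F_noise = 2.32e-13 N/sqrt(Hz)


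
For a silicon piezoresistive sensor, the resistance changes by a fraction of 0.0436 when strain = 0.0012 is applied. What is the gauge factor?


Step 1: Identify values.
dR/R = 0.0436, strain = 0.0012
Step 2: GF = (dR/R) / strain = 0.0436 / 0.0012
GF = 36.3


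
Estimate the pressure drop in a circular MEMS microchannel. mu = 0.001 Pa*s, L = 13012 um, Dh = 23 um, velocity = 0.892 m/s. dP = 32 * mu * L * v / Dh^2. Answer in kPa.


Step 1: Convert to SI: L = 13012e-6 m, Dh = 23e-6 m
Step 2: dP = 32 * 0.001 * 13012e-6 * 0.892 / (23e-6)^2
Step 3: dP = 702106.86 Pa
Step 4: Convert to kPa: dP = 702.11 kPa


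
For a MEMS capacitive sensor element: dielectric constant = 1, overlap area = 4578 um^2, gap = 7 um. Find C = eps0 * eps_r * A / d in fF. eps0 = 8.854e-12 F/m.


Step 1: Convert area to m^2: A = 4578e-12 m^2
Step 2: Convert gap to m: d = 7e-6 m
Step 3: C = eps0 * eps_r * A / d
C = 8.854e-12 * 1 * 4578e-12 / 7e-6
Step 4: Convert to fF (multiply by 1e15).
C = 5.79 fF


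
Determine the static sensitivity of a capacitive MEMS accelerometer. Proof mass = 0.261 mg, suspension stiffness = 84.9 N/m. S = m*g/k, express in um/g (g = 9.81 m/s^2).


Step 1: Convert mass: m = 0.261 mg = 2.61e-07 kg
Step 2: S = m * g / k = 2.61e-07 * 9.81 / 84.9
Step 3: S = 3.02e-08 m/g
Step 4: Convert to um/g: S = 0.03 um/g


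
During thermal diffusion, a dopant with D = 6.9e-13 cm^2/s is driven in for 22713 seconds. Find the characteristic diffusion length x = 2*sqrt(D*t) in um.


Step 1: Compute D*t = 6.9e-13 * 22713 = 1.567197e-08 cm^2
Step 2: sqrt(D*t) = 1.25188e-04 cm
Step 3: x = 2 * 1.25188e-04 cm = 2.50376e-04 cm
Step 4: Convert to um (1 cm = 1e4 um): x = 2.504 um


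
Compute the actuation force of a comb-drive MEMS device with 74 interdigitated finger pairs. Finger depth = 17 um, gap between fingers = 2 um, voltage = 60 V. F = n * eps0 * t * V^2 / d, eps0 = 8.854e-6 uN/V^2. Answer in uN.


Step 1: Parameters: n=74, eps0=8.854e-6 uN/V^2, t=17 um, V=60 V, d=2 um
Step 2: V^2 = 3600
Step 3: F = 74 * 8.854e-6 * 17 * 3600 / 2
F = 20.049 uN


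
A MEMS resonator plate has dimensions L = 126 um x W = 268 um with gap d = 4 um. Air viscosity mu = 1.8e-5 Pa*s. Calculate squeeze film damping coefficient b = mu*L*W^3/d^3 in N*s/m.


Step 1: Convert to SI.
L = 126e-6 m, W = 268e-6 m, d = 4e-6 m
Step 2: W^3 = (268e-6)^3 = 1.92e-11 m^3
Step 3: d^3 = (4e-6)^3 = 6.40e-17 m^3
Step 4: b = 1.8e-5 * 126e-6 * 1.92e-11 / 6.40e-17
b = 6.82e-04 N*s/m


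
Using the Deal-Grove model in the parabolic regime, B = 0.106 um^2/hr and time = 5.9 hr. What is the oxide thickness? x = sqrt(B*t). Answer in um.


Step 1: Compute B*t = 0.106 * 5.9 = 0.6254
Step 2: x = sqrt(0.6254)
x = 0.791 um


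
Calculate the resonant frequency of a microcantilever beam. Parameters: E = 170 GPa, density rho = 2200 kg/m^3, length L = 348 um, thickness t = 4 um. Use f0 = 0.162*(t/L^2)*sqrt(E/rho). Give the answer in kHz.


Step 1: Convert units to SI.
t_SI = 4e-6 m, L_SI = 348e-6 m
Step 2: Calculate sqrt(E/rho).
sqrt(170e9 / 2200) = 8790.49 m/s
Step 3: Compute f0.
f0 = 0.162 * 4e-6 / (348e-6)^2 * 8790.49 = 47035.9 Hz = 47.04 kHz


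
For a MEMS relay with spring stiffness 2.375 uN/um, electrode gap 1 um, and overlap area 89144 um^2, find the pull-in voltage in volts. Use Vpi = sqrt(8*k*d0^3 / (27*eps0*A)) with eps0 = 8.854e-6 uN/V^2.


Step 1: Compute numerator: 8 * k * d0^3 = 8 * 2.375 * 1^3 = 19.0
Step 2: Compute denominator: 27 * eps0 * A = 27 * 8.854e-6 * 89144 = 21.310586
Step 3: Vpi = sqrt(19.0 / 21.310586)
Vpi = 0.94 V


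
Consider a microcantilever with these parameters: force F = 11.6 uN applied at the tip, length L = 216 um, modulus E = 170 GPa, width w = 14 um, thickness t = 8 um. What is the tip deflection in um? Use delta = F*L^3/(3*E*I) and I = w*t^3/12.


Step 1: Calculate the second moment of area.
I = w * t^3 / 12 = 14 * 8^3 / 12 = 597.3333 um^4
Step 2: Convert E to consistent units (1 GPa = 1000 uN/um^2).
E = 170 GPa = 170000 uN/um^2
Step 3: Calculate tip deflection.
delta = F * L^3 / (3 * E * I)
delta = 11.6 * 216^3 / (3 * 170000 * 597.3333)
delta = 0.3837 um


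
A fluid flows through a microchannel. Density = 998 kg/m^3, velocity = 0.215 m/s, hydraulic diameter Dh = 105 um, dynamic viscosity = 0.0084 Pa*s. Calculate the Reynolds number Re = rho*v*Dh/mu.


Step 1: Convert Dh to meters: Dh = 105e-6 m
Step 2: Re = rho * v * Dh / mu
Re = 998 * 0.215 * 105e-6 / 0.0084
Re = 2.682


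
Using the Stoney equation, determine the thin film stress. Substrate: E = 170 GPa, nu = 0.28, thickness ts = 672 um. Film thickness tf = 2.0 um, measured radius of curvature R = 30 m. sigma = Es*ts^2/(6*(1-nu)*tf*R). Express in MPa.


Step 1: Compute numerator: Es * ts^2 = 170 * 672^2 = 76769280 (GPa*um^2)
Step 2: Compute denominator (R in um): 6*(1-nu)*tf*R = 6*0.72*2.0*30e6 = 259200000.0 (um^2)
Step 3: sigma (GPa) = 76769280 / 259200000.0 = 2.96178e-01 GPa
Step 4: Convert to MPa (x1000): sigma = 296.2 MPa


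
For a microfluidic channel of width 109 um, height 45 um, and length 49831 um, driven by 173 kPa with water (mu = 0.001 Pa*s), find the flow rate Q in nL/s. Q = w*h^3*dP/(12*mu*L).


Step 1: Convert all dimensions to SI (meters).
w = 109e-6 m, h = 45e-6 m, L = 49831e-6 m, dP = 173e3 Pa
Step 2: Q = w * h^3 * dP / (12 * mu * L)
Q = 109e-6 * (45e-6)^3 * 173e3 / (12 * 0.001 * 49831e-6) = 2.8736197e-09 m^3/s
Step 3: Convert Q from m^3/s to nL/s (1 m^3 = 1e12 nL, so multiply by 1e12).
Q = 2873.62 nL/s


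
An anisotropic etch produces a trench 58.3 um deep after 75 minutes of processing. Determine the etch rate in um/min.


Step 1: Etch rate = depth / time
Step 2: rate = 58.3 / 75
rate = 0.777 um/min


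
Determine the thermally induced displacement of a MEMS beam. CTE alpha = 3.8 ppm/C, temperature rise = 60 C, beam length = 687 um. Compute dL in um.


Step 1: Convert CTE: alpha = 3.8 ppm/C = 3.8e-6 /C
Step 2: dL = 3.8e-6 * 60 * 687
dL = 0.1566 um


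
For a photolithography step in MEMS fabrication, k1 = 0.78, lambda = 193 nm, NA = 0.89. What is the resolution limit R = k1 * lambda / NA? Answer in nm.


Step 1: Identify values: k1 = 0.78, lambda = 193 nm, NA = 0.89
Step 2: R = k1 * lambda / NA
R = 0.78 * 193 / 0.89
R = 169.1 nm


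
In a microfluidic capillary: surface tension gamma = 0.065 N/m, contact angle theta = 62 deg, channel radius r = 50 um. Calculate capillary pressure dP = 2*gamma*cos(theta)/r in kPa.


Step 1: cos(62 deg) = 0.4695
Step 2: Convert r to m: r = 50e-6 m
Step 3: dP = 2 * 0.065 * 0.4695 / 50e-6 = 1220.7 Pa
Step 4: Convert Pa to kPa (divide by 1000).
dP = 1.22 kPa


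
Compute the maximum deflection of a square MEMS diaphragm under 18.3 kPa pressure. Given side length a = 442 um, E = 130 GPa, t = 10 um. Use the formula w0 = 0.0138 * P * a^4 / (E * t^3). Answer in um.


Step 1: Convert pressure to compatible units (E is in GPa, so P in GPa).
P = 18.3 kPa = 18.3e-6 GPa
Step 2: Compute numerator: 0.0138 * P * a^4.
a^4 = 442^4 = 38167092496
numerator = 0.0138 * 18.3e-6 * 38167092496 = 9.6387e+03
Step 3: Compute denominator: E * t^3 = 130 * 10^3 = 130000
Step 4: w0 = numerator / denominator = 9.6387e+03 / 130000 = 0.0741 um


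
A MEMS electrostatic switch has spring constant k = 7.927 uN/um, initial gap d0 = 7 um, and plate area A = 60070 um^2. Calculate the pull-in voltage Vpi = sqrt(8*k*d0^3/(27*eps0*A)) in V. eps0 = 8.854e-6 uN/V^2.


Step 1: Compute numerator: 8 * k * d0^3 = 8 * 7.927 * 7^3 = 21751.688
Step 2: Compute denominator: 27 * eps0 * A = 27 * 8.854e-6 * 60070 = 14.360214
Step 3: Vpi = sqrt(21751.688 / 14.360214)
Vpi = 38.92 V


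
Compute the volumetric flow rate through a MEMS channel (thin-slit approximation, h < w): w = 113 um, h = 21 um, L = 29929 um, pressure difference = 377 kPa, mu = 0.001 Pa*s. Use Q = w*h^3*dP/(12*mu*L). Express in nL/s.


Step 1: Convert all dimensions to SI (meters).
w = 113e-6 m, h = 21e-6 m, L = 29929e-6 m, dP = 377e3 Pa
Step 2: Q = w * h^3 * dP / (12 * mu * L)
Q = 113e-6 * (21e-6)^3 * 377e3 / (12 * 0.001 * 29929e-6) = 1.09851053e-09 m^3/s
Step 3: Convert Q from m^3/s to nL/s (1 m^3 = 1e12 nL, so multiply by 1e12).
Q = 1098.511 nL/s


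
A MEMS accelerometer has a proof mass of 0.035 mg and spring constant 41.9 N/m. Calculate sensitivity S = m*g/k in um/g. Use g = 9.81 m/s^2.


Step 1: Convert mass: m = 0.035 mg = 3.50e-08 kg
Step 2: S = m * g / k = 3.50e-08 * 9.81 / 41.9
Step 3: S = 8.19e-09 m/g
Step 4: Convert to um/g: S = 0.008 um/g


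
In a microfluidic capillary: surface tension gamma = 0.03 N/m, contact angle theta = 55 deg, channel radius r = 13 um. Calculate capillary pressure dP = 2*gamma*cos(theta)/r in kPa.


Step 1: cos(55 deg) = 0.5736
Step 2: Convert r to m: r = 13e-6 m
Step 3: dP = 2 * 0.03 * 0.5736 / 13e-6 = 2647.4 Pa
Step 4: Convert Pa to kPa (divide by 1000).
dP = 2.65 kPa


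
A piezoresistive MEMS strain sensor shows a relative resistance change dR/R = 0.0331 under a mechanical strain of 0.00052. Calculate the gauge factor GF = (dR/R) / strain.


Step 1: Identify values.
dR/R = 0.0331, strain = 0.00052
Step 2: GF = (dR/R) / strain = 0.0331 / 0.00052
GF = 63.7


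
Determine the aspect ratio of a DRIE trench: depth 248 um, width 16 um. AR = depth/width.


Step 1: AR = depth / width
Step 2: AR = 248 / 16
AR = 15.5


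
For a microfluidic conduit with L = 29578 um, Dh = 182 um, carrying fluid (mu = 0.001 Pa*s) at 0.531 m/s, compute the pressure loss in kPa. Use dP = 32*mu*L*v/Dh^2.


Step 1: Convert to SI: L = 29578e-6 m, Dh = 182e-6 m
Step 2: dP = 32 * 0.001 * 29578e-6 * 0.531 / (182e-6)^2
Step 3: dP = 15172.97 Pa
Step 4: Convert to kPa: dP = 15.17 kPa


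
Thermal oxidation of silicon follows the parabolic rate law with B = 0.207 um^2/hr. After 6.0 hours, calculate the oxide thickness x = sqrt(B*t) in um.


Step 1: Compute B*t = 0.207 * 6.0 = 1.242
Step 2: x = sqrt(1.242)
x = 1.114 um


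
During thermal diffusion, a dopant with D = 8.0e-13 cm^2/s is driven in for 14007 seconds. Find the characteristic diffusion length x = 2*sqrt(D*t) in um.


Step 1: Compute D*t = 8.0e-13 * 14007 = 1.12056e-08 cm^2
Step 2: sqrt(D*t) = 1.05857e-04 cm
Step 3: x = 2 * 1.05857e-04 cm = 2.11714e-04 cm
Step 4: Convert to um (1 cm = 1e4 um): x = 2.117 um


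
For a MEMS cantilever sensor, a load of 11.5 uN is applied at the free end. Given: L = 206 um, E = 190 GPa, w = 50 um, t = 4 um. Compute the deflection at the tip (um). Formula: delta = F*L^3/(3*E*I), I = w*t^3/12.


Step 1: Calculate the second moment of area.
I = w * t^3 / 12 = 50 * 4^3 / 12 = 266.6667 um^4
Step 2: Convert E to consistent units (1 GPa = 1000 uN/um^2).
E = 190 GPa = 190000 uN/um^2
Step 3: Calculate tip deflection.
delta = F * L^3 / (3 * E * I)
delta = 11.5 * 206^3 / (3 * 190000 * 266.6667)
delta = 0.6614 um


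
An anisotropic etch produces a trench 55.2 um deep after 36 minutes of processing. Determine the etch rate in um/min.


Step 1: Etch rate = depth / time
Step 2: rate = 55.2 / 36
rate = 1.533 um/min


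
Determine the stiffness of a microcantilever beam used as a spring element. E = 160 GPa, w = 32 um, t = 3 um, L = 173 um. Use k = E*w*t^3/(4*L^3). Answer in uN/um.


Step 1: Convert E to consistent units (1 GPa = 1000 uN/um^2).
E = 160 GPa = 160000 uN/um^2
Step 2: Compute t^3 = 3^3 = 27
Step 3: Compute L^3 = 173^3 = 5177717
Step 4: k = 160000 * 32 * 27 / (4 * 5177717)
k = 6.6748 uN/um


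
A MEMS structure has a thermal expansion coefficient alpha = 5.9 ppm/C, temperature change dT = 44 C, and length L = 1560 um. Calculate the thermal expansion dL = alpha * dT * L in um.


Step 1: Convert CTE: alpha = 5.9 ppm/C = 5.9e-6 /C
Step 2: dL = 5.9e-6 * 44 * 1560
dL = 0.405 um


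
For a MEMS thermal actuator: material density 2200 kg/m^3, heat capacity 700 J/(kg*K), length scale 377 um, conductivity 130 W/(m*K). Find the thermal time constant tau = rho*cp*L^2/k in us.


Step 1: Convert L to m: L = 377e-6 m
Step 2: L^2 = (377e-6)^2 = 1.42129e-07 m^2
Step 3: tau = 2200 * 700 * 1.42129e-07 / 130 = 1.683682e-03 s
Step 4: Convert to microseconds (multiply by 1e6).
tau = 1683.682 us


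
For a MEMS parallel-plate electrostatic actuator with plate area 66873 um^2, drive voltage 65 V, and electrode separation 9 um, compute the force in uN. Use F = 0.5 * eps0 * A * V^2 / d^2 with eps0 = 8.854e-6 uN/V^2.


Step 1: Identify parameters.
eps0 = 8.854e-6 uN/V^2, A = 66873 um^2, V = 65 V, d = 9 um
Step 2: Compute V^2 = 65^2 = 4225
Step 3: Compute d^2 = 9^2 = 81
Step 4: F = 0.5 * 8.854e-6 * 66873 * 4225 / 81
F = 15.442 uN


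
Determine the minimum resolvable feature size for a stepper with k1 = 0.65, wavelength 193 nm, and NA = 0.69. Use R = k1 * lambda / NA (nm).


Step 1: Identify values: k1 = 0.65, lambda = 193 nm, NA = 0.69
Step 2: R = k1 * lambda / NA
R = 0.65 * 193 / 0.69
R = 181.8 nm


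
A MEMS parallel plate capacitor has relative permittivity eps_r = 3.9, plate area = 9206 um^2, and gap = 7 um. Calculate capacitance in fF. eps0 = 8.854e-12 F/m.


Step 1: Convert area to m^2: A = 9206e-12 m^2
Step 2: Convert gap to m: d = 7e-6 m
Step 3: C = eps0 * eps_r * A / d
C = 8.854e-12 * 3.9 * 9206e-12 / 7e-6
Step 4: Convert to fF (multiply by 1e15).
C = 45.41 fF


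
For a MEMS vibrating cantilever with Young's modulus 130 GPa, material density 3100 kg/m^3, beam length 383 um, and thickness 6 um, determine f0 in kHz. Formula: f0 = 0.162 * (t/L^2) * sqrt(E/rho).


Step 1: Convert units to SI.
t_SI = 6e-6 m, L_SI = 383e-6 m
Step 2: Calculate sqrt(E/rho).
sqrt(130e9 / 3100) = 6475.76 m/s
Step 3: Compute f0.
f0 = 0.162 * 6e-6 / (383e-6)^2 * 6475.76 = 42910.1 Hz = 42.91 kHz


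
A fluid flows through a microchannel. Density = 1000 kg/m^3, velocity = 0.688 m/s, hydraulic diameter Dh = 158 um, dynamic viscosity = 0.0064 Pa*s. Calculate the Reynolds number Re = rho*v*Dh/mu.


Step 1: Convert Dh to meters: Dh = 158e-6 m
Step 2: Re = rho * v * Dh / mu
Re = 1000 * 0.688 * 158e-6 / 0.0064
Re = 16.985


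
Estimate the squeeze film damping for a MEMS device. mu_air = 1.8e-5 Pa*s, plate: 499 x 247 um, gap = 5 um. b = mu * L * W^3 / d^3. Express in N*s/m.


Step 1: Convert to SI.
L = 499e-6 m, W = 247e-6 m, d = 5e-6 m
Step 2: W^3 = (247e-6)^3 = 1.51e-11 m^3
Step 3: d^3 = (5e-6)^3 = 1.25e-16 m^3
Step 4: b = 1.8e-5 * 499e-6 * 1.51e-11 / 1.25e-16
b = 1.08e-03 N*s/m


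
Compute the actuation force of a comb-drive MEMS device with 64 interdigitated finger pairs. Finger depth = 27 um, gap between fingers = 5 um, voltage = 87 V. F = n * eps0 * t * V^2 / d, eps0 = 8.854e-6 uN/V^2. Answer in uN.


Step 1: Parameters: n=64, eps0=8.854e-6 uN/V^2, t=27 um, V=87 V, d=5 um
Step 2: V^2 = 7569
Step 3: F = 64 * 8.854e-6 * 27 * 7569 / 5
F = 23.161 uN


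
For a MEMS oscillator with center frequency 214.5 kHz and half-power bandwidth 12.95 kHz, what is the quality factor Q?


Step 1: Q = f0 / bandwidth
Step 2: Q = 214.5 / 12.95
Q = 16.6


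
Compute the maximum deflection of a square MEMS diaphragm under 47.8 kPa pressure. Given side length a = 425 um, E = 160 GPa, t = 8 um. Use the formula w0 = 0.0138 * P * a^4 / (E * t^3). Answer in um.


Step 1: Convert pressure to compatible units (E is in GPa, so P in GPa).
P = 47.8 kPa = 47.8e-6 GPa
Step 2: Compute numerator: 0.0138 * P * a^4.
a^4 = 425^4 = 32625390625
numerator = 0.0138 * 47.8e-6 * 32625390625 = 2.1521e+04
Step 3: Compute denominator: E * t^3 = 160 * 8^3 = 81920
Step 4: w0 = numerator / denominator = 2.1521e+04 / 81920 = 0.2627 um


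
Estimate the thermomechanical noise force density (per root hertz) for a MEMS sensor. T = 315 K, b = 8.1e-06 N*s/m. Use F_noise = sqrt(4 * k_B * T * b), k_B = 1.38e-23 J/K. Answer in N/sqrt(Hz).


Step 1: Compute 4 * k_B * T * b
= 4 * 1.38e-23 * 315 * 8.1e-06
= 1.4084e-25 N^2/Hz
Step 2: F_noise = sqrt(1.4084e-25)
F_noise = 3.75e-13 N/sqrt(Hz)


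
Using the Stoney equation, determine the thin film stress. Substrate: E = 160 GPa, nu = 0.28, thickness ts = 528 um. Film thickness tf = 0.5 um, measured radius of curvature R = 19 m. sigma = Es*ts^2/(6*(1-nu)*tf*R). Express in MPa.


Step 1: Compute numerator: Es * ts^2 = 160 * 528^2 = 44605440 (GPa*um^2)
Step 2: Compute denominator (R in um): 6*(1-nu)*tf*R = 6*0.72*0.5*19e6 = 41040000.0 (um^2)
Step 3: sigma (GPa) = 44605440 / 41040000.0 = 1.086877e+00 GPa
Step 4: Convert to MPa (x1000): sigma = 1086.9 MPa


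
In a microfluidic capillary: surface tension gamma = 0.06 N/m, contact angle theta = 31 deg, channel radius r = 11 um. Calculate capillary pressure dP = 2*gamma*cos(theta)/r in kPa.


Step 1: cos(31 deg) = 0.8572
Step 2: Convert r to m: r = 11e-6 m
Step 3: dP = 2 * 0.06 * 0.8572 / 11e-6 = 9351.3 Pa
Step 4: Convert Pa to kPa (divide by 1000).
dP = 9.35 kPa


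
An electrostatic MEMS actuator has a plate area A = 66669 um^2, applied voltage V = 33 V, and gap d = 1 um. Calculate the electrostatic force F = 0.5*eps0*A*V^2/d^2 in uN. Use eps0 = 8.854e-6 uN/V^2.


Step 1: Identify parameters.
eps0 = 8.854e-6 uN/V^2, A = 66669 um^2, V = 33 V, d = 1 um
Step 2: Compute V^2 = 33^2 = 1089
Step 3: Compute d^2 = 1^2 = 1
Step 4: F = 0.5 * 8.854e-6 * 66669 * 1089 / 1
F = 321.411 uN


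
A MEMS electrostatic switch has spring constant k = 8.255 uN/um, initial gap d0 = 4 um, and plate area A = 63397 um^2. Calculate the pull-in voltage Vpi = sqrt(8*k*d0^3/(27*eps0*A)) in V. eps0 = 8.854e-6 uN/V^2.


Step 1: Compute numerator: 8 * k * d0^3 = 8 * 8.255 * 4^3 = 4226.56
Step 2: Compute denominator: 27 * eps0 * A = 27 * 8.854e-6 * 63397 = 15.15556
Step 3: Vpi = sqrt(4226.56 / 15.15556)
Vpi = 16.7 V


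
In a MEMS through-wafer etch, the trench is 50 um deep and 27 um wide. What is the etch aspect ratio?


Step 1: AR = depth / width
Step 2: AR = 50 / 27
AR = 1.9


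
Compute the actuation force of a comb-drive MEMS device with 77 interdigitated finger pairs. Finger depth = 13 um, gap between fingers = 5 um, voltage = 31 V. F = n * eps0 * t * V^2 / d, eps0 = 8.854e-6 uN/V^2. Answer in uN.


Step 1: Parameters: n=77, eps0=8.854e-6 uN/V^2, t=13 um, V=31 V, d=5 um
Step 2: V^2 = 961
Step 3: F = 77 * 8.854e-6 * 13 * 961 / 5
F = 1.703 uN


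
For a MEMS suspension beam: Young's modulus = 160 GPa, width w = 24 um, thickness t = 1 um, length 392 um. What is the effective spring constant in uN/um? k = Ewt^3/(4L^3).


Step 1: Convert E to consistent units (1 GPa = 1000 uN/um^2).
E = 160 GPa = 160000 uN/um^2
Step 2: Compute t^3 = 1^3 = 1
Step 3: Compute L^3 = 392^3 = 60236288
Step 4: k = 160000 * 24 * 1 / (4 * 60236288)
k = 0.0159 uN/um


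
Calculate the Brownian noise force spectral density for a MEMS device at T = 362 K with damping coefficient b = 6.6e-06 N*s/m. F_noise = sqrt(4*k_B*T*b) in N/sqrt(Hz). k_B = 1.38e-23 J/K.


Step 1: Compute 4 * k_B * T * b
= 4 * 1.38e-23 * 362 * 6.6e-06
= 1.3188e-25 N^2/Hz
Step 2: F_noise = sqrt(1.3188e-25)
F_noise = 3.63e-13 N/sqrt(Hz)


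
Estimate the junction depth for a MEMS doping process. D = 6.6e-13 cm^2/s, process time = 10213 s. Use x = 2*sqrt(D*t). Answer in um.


Step 1: Compute D*t = 6.6e-13 * 10213 = 6.74058e-09 cm^2
Step 2: sqrt(D*t) = 8.2101e-05 cm
Step 3: x = 2 * 8.2101e-05 cm = 1.64202e-04 cm
Step 4: Convert to um (1 cm = 1e4 um): x = 1.642 um


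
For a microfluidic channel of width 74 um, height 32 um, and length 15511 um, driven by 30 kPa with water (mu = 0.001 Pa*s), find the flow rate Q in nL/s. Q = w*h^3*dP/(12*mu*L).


Step 1: Convert all dimensions to SI (meters).
w = 74e-6 m, h = 32e-6 m, L = 15511e-6 m, dP = 30e3 Pa
Step 2: Q = w * h^3 * dP / (12 * mu * L)
Q = 74e-6 * (32e-6)^3 * 30e3 / (12 * 0.001 * 15511e-6) = 3.9082458e-10 m^3/s
Step 3: Convert Q from m^3/s to nL/s (1 m^3 = 1e12 nL, so multiply by 1e12).
Q = 390.825 nL/s


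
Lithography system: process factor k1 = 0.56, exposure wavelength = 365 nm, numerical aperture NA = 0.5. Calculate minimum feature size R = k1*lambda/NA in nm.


Step 1: Identify values: k1 = 0.56, lambda = 365 nm, NA = 0.5
Step 2: R = k1 * lambda / NA
R = 0.56 * 365 / 0.5
R = 408.8 nm


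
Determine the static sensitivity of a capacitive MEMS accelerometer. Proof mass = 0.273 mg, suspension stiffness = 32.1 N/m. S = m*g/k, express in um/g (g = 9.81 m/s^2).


Step 1: Convert mass: m = 0.273 mg = 2.73e-07 kg
Step 2: S = m * g / k = 2.73e-07 * 9.81 / 32.1
Step 3: S = 8.34e-08 m/g
Step 4: Convert to um/g: S = 0.083 um/g


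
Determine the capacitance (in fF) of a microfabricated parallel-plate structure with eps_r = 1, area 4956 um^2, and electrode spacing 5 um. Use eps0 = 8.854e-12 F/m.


Step 1: Convert area to m^2: A = 4956e-12 m^2
Step 2: Convert gap to m: d = 5e-6 m
Step 3: C = eps0 * eps_r * A / d
C = 8.854e-12 * 1 * 4956e-12 / 5e-6
Step 4: Convert to fF (multiply by 1e15).
C = 8.78 fF


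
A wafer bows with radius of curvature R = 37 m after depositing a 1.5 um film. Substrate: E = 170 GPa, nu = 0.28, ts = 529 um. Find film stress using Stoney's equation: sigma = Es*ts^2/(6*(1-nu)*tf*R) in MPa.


Step 1: Compute numerator: Es * ts^2 = 170 * 529^2 = 47572970 (GPa*um^2)
Step 2: Compute denominator (R in um): 6*(1-nu)*tf*R = 6*0.72*1.5*37e6 = 239760000.0 (um^2)
Step 3: sigma (GPa) = 47572970 / 239760000.0 = 1.98419e-01 GPa
Step 4: Convert to MPa (x1000): sigma = 198.4 MPa


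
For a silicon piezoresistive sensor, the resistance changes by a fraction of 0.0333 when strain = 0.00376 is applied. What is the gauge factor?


Step 1: Identify values.
dR/R = 0.0333, strain = 0.00376
Step 2: GF = (dR/R) / strain = 0.0333 / 0.00376
GF = 8.9


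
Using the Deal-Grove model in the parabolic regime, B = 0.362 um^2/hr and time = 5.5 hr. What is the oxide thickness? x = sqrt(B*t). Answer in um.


Step 1: Compute B*t = 0.362 * 5.5 = 1.991
Step 2: x = sqrt(1.991)
x = 1.411 um


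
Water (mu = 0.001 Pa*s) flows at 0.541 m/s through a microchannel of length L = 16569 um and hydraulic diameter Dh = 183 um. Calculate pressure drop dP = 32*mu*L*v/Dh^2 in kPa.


Step 1: Convert to SI: L = 16569e-6 m, Dh = 183e-6 m
Step 2: dP = 32 * 0.001 * 16569e-6 * 0.541 / (183e-6)^2
Step 3: dP = 8565.28 Pa
Step 4: Convert to kPa: dP = 8.57 kPa
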